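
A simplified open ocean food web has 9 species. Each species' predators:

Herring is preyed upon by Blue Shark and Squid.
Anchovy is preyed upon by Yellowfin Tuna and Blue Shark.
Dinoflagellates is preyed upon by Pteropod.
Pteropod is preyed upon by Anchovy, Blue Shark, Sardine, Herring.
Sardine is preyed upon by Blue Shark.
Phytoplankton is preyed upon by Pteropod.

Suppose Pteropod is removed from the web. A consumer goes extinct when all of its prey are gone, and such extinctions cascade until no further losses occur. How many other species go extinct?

6

Remove Pteropod.
Round 1: Anchovy (all prey gone), Herring (all prey gone), Sardine (all prey gone) → extinct.
Round 2: Yellowfin Tuna (all prey gone), Squid (all prey gone), Blue Shark (all prey gone) → extinct.
No further losses. Total secondary extinctions: 6.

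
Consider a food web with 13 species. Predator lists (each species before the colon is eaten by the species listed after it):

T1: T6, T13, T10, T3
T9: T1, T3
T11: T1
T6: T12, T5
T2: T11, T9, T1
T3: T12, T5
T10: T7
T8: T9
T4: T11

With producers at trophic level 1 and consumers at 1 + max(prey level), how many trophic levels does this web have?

5

Producers (level 1): T2, T8, T4.
T2 → T11 → T1 → T10 → T7 gives T7 level 5.
No species has a prey at level 5, so no species reaches level 6.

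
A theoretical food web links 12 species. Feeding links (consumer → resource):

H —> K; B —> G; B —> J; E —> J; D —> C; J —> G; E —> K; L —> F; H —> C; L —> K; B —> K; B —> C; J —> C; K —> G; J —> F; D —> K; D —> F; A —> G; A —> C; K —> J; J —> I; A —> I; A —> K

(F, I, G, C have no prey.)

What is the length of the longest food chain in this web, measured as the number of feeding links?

One longest chain: F → J → K → E.
It has 4 species and 3 links.

3 links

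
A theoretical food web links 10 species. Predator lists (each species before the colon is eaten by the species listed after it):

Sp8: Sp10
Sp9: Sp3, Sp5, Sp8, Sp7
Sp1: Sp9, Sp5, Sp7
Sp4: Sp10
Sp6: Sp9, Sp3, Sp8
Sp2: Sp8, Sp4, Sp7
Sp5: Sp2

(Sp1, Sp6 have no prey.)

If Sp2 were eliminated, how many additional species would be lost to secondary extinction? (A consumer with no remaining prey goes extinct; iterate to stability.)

Remove Sp2.
Round 1: Sp4 (all prey gone) → extinct.
No further losses. Total secondary extinctions: 1.

1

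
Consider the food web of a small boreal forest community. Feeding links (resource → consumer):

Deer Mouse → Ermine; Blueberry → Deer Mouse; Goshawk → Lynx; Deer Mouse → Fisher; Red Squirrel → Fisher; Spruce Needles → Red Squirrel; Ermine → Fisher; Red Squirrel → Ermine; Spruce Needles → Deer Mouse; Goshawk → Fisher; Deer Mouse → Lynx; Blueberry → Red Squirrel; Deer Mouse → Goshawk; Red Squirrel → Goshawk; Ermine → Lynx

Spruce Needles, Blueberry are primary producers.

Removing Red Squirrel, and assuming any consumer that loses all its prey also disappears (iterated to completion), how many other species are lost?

Remove Red Squirrel.
Every predator of it retains at least one other prey: Ermine still has Deer Mouse; Goshawk still has Deer Mouse; Fisher still has Deer Mouse, Ermine, Goshawk.
No consumer loses all prey, so no secondary extinctions occur.

0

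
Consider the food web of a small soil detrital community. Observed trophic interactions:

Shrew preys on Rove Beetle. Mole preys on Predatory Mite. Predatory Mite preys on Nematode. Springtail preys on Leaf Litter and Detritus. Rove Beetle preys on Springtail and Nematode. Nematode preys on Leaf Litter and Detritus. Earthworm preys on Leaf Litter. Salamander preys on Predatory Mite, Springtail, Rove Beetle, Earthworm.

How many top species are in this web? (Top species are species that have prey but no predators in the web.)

3

Top species (has prey, but nothing eats it): Salamander, Mole, Shrew.
Count: 3.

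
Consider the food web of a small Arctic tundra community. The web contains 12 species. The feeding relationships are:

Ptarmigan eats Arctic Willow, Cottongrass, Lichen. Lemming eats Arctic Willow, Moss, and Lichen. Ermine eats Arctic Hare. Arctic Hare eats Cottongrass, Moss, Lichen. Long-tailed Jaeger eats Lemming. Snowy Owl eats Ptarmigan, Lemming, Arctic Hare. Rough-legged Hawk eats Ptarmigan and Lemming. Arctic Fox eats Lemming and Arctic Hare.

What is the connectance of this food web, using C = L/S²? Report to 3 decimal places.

The web has S = 12 species and L = 18 feeding links.
C = L / S² = 18 / 144 = 0.1250 ≈ 0.125.

C = 0.125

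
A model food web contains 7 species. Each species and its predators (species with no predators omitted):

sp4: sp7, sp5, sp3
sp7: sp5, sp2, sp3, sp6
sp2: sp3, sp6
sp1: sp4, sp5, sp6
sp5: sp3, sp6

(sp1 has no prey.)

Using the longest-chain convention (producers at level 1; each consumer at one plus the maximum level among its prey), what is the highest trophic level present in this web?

5

Producers (level 1): sp1.
sp1 → sp4 → sp7 → sp5 → sp6 gives sp6 level 5.
No species has a prey at level 5, so no species reaches level 6.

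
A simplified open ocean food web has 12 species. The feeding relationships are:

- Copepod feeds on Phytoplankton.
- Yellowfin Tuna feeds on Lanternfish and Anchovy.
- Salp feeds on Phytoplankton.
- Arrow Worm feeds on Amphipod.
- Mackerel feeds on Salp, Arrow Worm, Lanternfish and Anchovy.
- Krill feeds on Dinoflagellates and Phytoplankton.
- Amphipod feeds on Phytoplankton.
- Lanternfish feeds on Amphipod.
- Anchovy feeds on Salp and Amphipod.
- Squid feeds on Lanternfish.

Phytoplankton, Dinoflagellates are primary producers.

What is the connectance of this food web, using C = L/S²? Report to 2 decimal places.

The web has S = 12 species and L = 16 feeding links.
C = L / S² = 16 / 144 = 0.1111 ≈ 0.11.

C = 0.11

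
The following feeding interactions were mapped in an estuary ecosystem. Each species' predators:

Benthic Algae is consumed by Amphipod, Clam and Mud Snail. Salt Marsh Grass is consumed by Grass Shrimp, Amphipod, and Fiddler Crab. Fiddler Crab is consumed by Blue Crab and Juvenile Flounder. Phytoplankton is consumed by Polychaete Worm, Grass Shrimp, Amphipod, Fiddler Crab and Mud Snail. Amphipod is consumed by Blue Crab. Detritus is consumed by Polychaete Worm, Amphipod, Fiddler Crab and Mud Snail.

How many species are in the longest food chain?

3 species

One longest chain: Phytoplankton → Fiddler Crab → Blue Crab.
It has 3 species and 2 links.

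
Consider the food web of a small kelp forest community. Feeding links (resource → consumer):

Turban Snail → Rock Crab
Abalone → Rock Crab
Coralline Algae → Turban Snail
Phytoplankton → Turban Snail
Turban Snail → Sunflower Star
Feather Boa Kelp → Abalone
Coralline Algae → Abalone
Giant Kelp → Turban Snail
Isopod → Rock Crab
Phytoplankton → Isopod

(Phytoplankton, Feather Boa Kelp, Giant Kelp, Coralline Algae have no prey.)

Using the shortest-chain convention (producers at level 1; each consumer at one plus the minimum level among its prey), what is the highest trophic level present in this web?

3

Producers (level 1): Phytoplankton, Feather Boa Kelp, Giant Kelp, Coralline Algae.
Following each consumer down to its lowest-level prey: Phytoplankton → Isopod → Rock Crab (levels 1 through 3).
All prey of Rock Crab (Isopod 2, Abalone 2, Turban Snail 2) are at level 2 or above, so Rock Crab is at level 1 + 2 = 3.
Every consumer has at least one prey at level 2 or below, so none exceeds level 3.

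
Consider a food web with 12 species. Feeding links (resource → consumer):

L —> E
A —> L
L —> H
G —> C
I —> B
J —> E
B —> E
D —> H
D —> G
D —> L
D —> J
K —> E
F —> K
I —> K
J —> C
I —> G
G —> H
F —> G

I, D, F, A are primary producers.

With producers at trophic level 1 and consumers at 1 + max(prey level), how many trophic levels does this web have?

Producers (level 1): I, D, F, A.
D → J → E gives E level 3.
No species has a prey at level 3, so no species reaches level 4.

3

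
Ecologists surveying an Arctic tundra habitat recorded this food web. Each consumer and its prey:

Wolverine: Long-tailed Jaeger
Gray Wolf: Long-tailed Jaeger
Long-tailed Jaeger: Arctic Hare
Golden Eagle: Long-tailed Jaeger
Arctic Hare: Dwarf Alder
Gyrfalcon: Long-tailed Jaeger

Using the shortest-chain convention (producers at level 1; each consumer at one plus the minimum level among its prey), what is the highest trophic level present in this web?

Producers (level 1): Dwarf Alder.
Following each consumer down to its lowest-level prey: Dwarf Alder → Arctic Hare → Long-tailed Jaeger → Wolverine (levels 1 through 4).
All prey of Wolverine (Long-tailed Jaeger 3) are at level 3 or above, so Wolverine is at level 1 + 3 = 4.
Every consumer has at least one prey at level 3 or below, so none exceeds level 4.

4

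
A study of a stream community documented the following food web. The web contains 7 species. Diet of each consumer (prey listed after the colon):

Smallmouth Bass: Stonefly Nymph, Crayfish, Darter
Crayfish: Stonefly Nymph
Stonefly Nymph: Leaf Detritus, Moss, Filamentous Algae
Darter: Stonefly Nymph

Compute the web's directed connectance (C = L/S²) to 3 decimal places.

The web has S = 7 species and L = 8 feeding links.
C = L / S² = 8 / 49 = 0.1633 ≈ 0.163.

C = 0.163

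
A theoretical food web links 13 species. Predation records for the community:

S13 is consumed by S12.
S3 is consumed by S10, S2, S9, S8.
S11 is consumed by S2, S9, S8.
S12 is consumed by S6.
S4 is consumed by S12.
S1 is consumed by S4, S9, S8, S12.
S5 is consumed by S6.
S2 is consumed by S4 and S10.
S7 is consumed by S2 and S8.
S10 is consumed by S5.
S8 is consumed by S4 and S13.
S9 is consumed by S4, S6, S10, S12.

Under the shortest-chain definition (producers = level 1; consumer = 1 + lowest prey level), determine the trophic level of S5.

Trophic level 3

S3 is a producer → level 1.
S10 eats S3 → level 2.
S5 eats S10 → level 3.
No prey of S5 is below level 2, so 3 is the minimum.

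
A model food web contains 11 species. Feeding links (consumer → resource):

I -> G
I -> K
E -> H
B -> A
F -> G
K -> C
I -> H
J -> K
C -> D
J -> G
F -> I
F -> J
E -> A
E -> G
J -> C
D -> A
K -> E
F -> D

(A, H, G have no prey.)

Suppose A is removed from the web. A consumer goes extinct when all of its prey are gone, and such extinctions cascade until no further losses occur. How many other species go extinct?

Remove A.
Round 1: D (all prey gone), B (all prey gone) → extinct.
Round 2: C (all prey gone) → extinct.
No further losses. Total secondary extinctions: 3.

3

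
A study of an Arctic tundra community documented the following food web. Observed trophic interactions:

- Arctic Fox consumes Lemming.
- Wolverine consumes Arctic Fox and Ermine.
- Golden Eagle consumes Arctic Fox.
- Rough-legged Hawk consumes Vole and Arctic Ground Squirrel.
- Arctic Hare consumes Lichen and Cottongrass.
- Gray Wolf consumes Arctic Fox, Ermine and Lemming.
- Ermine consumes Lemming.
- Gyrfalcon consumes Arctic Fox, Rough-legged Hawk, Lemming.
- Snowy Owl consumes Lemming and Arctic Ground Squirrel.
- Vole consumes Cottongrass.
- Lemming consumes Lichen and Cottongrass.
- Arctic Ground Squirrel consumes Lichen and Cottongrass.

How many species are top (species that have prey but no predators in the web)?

6

Top species (has prey, but nothing eats it): Arctic Hare, Snowy Owl, Gray Wolf, Gyrfalcon, Wolverine, Golden Eagle.
Count: 6.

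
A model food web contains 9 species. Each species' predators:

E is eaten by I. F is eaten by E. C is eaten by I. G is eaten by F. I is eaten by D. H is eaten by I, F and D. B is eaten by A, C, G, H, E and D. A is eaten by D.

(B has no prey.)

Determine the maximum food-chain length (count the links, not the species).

5 links

One longest chain: B → H → F → E → I → D.
It has 6 species and 5 links.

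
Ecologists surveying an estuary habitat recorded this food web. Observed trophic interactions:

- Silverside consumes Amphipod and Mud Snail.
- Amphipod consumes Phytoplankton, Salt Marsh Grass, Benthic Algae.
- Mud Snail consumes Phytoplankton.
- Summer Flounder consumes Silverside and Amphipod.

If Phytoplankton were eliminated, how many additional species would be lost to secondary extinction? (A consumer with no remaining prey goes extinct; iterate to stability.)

Remove Phytoplankton.
Round 1: Mud Snail (all prey gone) → extinct.
No further losses. Total secondary extinctions: 1.

1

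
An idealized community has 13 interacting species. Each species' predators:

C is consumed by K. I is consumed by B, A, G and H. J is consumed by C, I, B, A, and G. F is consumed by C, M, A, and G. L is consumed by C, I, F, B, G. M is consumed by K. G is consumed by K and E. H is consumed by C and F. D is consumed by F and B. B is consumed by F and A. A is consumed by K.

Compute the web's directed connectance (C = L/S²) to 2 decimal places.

C = 0.17

The web has S = 13 species and L = 29 feeding links.
C = L / S² = 29 / 169 = 0.1716 ≈ 0.17.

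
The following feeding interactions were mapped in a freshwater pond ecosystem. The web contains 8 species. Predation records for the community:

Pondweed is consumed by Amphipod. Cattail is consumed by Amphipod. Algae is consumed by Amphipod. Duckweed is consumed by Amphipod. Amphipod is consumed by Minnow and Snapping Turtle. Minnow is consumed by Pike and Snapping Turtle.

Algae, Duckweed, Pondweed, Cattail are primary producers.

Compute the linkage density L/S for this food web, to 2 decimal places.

L/S = 1.00

There are L = 8 links among S = 8 species.
L/S = 8/8 = 1.0000 ≈ 1.00.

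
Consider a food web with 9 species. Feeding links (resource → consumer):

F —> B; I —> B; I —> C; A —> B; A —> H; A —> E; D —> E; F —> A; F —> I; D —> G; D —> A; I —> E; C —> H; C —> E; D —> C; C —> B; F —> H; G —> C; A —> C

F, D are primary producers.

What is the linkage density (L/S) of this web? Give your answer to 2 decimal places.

L/S = 2.11

There are L = 19 links among S = 9 species.
L/S = 19/9 = 2.1111 ≈ 2.11.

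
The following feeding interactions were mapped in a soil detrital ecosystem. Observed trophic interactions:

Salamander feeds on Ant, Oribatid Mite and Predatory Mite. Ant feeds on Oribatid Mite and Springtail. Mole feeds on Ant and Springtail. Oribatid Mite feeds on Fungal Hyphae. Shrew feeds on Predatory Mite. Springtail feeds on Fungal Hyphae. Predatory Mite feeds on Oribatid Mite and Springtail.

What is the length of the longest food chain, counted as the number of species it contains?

4 species

One longest chain: Fungal Hyphae → Oribatid Mite → Predatory Mite → Shrew.
It has 4 species and 3 links.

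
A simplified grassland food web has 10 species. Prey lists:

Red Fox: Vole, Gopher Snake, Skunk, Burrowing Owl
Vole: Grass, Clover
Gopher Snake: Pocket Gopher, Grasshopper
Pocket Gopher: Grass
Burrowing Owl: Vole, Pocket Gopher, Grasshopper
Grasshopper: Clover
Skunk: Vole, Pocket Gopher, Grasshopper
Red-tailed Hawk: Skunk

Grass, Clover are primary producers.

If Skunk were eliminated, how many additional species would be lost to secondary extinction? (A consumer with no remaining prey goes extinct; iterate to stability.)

1

Remove Skunk.
Round 1: Red-tailed Hawk (all prey gone) → extinct.
No further losses. Total secondary extinctions: 1.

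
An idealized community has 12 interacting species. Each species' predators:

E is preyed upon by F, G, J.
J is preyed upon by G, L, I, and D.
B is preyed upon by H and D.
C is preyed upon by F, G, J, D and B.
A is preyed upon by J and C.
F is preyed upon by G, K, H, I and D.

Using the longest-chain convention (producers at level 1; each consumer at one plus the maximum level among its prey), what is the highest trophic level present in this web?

4

Producers (level 1): E, A.
A → C → B → D gives D level 4.
No species has a prey at level 4, so no species reaches level 5.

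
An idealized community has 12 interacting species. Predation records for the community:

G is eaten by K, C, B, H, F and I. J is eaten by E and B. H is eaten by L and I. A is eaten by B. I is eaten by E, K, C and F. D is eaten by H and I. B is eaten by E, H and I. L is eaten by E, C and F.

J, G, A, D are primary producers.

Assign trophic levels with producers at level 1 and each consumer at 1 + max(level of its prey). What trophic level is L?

J is a producer → level 1.
B eats J (level 1); other prey at levels: G 1, A 1 → level 2.
H eats B (level 2); other prey at levels: G 1, D 1 → level 3.
L eats H → level 4.

Trophic level 4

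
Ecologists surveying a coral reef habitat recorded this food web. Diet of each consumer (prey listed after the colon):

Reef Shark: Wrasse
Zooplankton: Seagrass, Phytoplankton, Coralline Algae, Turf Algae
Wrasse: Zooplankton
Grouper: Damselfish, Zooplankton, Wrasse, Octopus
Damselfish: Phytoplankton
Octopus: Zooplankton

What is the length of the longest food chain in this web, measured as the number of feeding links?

One longest chain: Seagrass → Zooplankton → Wrasse → Reef Shark.
It has 4 species and 3 links.

3 links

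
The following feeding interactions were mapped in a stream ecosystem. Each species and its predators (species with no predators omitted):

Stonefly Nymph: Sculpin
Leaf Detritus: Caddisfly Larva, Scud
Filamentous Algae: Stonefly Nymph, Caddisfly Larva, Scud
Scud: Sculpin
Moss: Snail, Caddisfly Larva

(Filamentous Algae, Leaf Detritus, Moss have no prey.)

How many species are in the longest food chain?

3 species

One longest chain: Filamentous Algae → Stonefly Nymph → Sculpin.
It has 3 species and 2 links.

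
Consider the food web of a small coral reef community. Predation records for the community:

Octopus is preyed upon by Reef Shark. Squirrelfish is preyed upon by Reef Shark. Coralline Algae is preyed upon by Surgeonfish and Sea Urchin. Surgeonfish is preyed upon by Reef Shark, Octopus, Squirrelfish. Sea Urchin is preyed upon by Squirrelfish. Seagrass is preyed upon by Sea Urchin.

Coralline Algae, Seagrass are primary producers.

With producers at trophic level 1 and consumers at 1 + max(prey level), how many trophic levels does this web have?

Producers (level 1): Coralline Algae, Seagrass.
Coralline Algae → Surgeonfish → Octopus → Reef Shark gives Reef Shark level 4.
No species has a prey at level 4, so no species reaches level 5.

4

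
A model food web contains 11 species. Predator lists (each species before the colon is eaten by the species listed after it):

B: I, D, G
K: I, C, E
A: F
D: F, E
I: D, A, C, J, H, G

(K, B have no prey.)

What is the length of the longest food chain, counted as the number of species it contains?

4 species

One longest chain: K → I → D → F.
It has 4 species and 3 links.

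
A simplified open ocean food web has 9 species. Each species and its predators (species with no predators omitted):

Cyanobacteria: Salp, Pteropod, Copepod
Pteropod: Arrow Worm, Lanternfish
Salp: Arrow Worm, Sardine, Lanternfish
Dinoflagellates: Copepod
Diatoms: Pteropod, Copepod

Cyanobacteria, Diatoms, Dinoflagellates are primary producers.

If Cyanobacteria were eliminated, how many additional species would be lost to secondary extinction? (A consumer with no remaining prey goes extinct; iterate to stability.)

2

Remove Cyanobacteria.
Round 1: Salp (all prey gone) → extinct.
Round 2: Sardine (all prey gone) → extinct.
No further losses. Total secondary extinctions: 2.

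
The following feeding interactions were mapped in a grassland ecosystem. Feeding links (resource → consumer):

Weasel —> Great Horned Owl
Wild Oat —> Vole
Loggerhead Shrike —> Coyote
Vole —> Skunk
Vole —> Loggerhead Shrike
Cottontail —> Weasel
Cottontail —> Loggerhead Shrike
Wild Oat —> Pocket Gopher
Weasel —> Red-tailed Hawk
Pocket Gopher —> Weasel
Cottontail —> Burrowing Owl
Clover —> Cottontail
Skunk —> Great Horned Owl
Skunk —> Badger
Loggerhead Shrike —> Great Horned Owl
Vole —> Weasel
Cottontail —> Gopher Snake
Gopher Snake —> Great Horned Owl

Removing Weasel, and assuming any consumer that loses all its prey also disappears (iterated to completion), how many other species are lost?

Remove Weasel.
Round 1: Red-tailed Hawk (all prey gone) → extinct.
No further losses. Total secondary extinctions: 1.

1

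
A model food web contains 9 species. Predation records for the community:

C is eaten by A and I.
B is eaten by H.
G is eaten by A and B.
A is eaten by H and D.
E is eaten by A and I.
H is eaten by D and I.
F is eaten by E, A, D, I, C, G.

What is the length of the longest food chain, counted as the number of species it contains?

5 species

One longest chain: F → G → B → H → D.
It has 5 species and 4 links.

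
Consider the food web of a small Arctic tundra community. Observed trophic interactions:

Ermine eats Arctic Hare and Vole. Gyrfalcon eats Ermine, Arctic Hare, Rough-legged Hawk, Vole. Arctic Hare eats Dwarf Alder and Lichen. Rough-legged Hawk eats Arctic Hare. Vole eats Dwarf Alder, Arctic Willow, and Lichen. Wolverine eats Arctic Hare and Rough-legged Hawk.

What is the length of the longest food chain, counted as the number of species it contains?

One longest chain: Lichen → Vole → Ermine → Gyrfalcon.
It has 4 species and 3 links.

4 species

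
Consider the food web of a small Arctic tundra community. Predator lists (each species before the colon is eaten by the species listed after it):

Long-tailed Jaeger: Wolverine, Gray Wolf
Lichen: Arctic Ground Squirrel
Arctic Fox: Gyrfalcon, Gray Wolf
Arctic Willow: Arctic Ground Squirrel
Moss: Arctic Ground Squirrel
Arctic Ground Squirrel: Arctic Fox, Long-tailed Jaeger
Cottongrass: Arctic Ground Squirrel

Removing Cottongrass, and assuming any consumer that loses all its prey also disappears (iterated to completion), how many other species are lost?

Remove Cottongrass.
Every predator of it retains at least one other prey: Arctic Ground Squirrel still has Arctic Willow, Lichen, Moss.
No consumer loses all prey, so no secondary extinctions occur.

0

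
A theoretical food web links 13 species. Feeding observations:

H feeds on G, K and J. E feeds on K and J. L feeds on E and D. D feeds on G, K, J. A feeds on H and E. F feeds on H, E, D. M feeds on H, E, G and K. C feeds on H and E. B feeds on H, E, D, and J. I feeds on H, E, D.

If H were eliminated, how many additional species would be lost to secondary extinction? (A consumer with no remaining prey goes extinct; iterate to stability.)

Remove H.
Every predator of it retains at least one other prey: F still has E, D; I still has E, D; A still has E; M still has G, K, E; B still has J, E, D; C still has E.
No consumer loses all prey, so no secondary extinctions occur.

0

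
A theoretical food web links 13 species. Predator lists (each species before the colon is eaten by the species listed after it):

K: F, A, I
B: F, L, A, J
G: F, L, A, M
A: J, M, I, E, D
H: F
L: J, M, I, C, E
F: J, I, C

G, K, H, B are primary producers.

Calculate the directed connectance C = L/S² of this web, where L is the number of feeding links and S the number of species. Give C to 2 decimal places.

C = 0.15

The web has S = 13 species and L = 25 feeding links.
C = L / S² = 25 / 169 = 0.1479 ≈ 0.15.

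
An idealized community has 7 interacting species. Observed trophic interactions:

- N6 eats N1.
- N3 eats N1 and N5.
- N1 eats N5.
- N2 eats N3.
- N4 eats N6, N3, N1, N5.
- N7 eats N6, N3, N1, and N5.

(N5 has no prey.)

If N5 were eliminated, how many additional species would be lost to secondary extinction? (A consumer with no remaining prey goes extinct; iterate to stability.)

Remove N5.
Round 1: N1 (all prey gone) → extinct.
Round 2: N6 (all prey gone), N3 (all prey gone) → extinct.
Round 3: N7 (all prey gone), N2 (all prey gone), N4 (all prey gone) → extinct.
No further losses. Total secondary extinctions: 6.

6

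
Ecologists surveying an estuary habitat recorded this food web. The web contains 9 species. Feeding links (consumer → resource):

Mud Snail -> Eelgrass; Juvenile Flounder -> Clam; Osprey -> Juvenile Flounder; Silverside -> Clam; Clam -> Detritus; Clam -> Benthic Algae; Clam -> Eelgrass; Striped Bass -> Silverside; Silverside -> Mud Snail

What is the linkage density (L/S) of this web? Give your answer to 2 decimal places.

L/S = 1.00

There are L = 9 links among S = 9 species.
L/S = 9/9 = 1.0000 ≈ 1.00.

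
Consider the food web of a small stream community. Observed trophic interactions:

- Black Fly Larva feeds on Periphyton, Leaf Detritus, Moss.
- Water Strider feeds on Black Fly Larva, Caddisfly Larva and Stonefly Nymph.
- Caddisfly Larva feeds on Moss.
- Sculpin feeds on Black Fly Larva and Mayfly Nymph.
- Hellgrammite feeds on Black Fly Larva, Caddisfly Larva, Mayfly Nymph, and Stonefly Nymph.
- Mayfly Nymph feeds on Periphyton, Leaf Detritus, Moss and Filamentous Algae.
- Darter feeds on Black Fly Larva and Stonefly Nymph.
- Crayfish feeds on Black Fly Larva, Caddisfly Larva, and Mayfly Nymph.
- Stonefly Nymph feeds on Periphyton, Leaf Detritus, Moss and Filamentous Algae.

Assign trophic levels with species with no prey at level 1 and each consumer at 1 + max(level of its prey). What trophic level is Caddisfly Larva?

Trophic level 2

Moss has no prey (basal) → level 1.
Caddisfly Larva eats Moss → level 2.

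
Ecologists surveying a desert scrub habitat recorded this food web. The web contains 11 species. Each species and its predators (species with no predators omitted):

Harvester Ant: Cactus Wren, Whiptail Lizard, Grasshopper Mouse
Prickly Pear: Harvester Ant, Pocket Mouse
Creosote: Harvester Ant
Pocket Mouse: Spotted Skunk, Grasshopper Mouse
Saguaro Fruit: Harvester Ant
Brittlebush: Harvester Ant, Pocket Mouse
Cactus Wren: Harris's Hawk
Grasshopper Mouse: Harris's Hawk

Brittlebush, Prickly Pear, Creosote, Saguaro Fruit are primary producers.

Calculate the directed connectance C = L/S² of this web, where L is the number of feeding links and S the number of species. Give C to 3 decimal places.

C = 0.107

The web has S = 11 species and L = 13 feeding links.
C = L / S² = 13 / 121 = 0.1074 ≈ 0.107.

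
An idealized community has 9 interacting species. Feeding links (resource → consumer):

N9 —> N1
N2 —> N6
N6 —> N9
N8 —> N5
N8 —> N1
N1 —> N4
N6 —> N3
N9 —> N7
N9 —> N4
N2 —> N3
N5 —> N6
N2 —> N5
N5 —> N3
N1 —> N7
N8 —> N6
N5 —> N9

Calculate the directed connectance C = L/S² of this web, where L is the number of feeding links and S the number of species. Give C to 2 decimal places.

The web has S = 9 species and L = 16 feeding links.
C = L / S² = 16 / 81 = 0.1975 ≈ 0.20.

C = 0.20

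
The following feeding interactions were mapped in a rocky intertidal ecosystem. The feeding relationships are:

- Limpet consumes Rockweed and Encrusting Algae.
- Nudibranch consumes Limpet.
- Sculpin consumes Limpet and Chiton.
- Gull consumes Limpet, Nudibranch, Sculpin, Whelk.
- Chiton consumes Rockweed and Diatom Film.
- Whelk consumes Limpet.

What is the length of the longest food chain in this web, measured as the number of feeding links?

One longest chain: Rockweed → Limpet → Whelk → Gull.
It has 4 species and 3 links.

3 links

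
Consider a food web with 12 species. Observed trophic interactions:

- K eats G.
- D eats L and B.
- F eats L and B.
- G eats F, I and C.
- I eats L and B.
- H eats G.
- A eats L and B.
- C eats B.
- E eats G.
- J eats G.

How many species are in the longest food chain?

One longest chain: B → C → G → H.
It has 4 species and 3 links.

4 species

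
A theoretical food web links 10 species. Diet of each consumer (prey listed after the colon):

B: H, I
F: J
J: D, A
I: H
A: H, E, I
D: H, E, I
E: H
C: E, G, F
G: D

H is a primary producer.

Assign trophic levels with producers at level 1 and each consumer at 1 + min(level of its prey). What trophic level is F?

Trophic level 4

H is a producer → level 1.
D eats H → level 2.
J eats D → level 3.
F eats J → level 4.
No prey of F is below level 3, so 4 is the minimum.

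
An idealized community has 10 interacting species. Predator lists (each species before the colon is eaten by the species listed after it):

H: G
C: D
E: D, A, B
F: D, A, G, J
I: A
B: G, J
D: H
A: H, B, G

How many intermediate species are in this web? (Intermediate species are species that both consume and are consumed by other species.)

4

Intermediate species (has both prey and predators): D, A, H, B.
Count: 4.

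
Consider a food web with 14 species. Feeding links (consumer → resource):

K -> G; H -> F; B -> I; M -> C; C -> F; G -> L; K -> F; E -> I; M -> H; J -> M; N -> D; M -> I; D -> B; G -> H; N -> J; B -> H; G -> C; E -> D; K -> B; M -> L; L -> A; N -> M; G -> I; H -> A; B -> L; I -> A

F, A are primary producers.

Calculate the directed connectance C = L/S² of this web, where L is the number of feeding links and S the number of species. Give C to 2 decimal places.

The web has S = 14 species and L = 26 feeding links.
C = L / S² = 26 / 196 = 0.1327 ≈ 0.13.

C = 0.13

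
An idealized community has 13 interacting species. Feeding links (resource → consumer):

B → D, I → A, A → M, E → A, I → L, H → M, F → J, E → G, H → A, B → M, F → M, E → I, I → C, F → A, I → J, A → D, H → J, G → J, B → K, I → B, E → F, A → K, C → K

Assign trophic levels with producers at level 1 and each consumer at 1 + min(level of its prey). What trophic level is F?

E is a producer → level 1.
F eats E → level 2.

Trophic level 2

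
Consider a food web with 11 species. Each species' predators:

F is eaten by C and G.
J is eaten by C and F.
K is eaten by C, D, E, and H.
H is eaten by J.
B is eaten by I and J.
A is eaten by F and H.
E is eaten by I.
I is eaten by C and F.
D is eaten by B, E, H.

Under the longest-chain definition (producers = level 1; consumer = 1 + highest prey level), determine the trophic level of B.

K is a producer → level 1.
D eats K → level 2.
B eats D → level 3.

Trophic level 3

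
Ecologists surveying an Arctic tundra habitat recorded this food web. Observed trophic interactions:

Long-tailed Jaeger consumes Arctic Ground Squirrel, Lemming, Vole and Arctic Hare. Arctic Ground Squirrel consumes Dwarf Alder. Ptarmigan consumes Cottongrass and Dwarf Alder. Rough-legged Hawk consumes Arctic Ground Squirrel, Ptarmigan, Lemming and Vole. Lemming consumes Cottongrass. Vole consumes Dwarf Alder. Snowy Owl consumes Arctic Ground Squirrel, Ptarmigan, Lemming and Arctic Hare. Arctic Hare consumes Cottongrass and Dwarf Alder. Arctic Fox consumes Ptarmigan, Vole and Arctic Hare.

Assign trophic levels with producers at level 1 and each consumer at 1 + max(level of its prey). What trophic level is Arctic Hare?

Cottongrass is a producer → level 1.
Arctic Hare eats Cottongrass (level 1); other prey at levels: Dwarf Alder 1 → level 2.

Trophic level 2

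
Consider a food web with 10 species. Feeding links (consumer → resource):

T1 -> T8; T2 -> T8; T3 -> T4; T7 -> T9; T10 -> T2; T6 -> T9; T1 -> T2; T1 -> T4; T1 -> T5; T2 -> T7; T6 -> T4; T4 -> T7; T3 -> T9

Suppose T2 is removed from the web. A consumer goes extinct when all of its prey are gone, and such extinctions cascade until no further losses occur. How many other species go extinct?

Remove T2.
Round 1: T10 (all prey gone) → extinct.
No further losses. Total secondary extinctions: 1.

1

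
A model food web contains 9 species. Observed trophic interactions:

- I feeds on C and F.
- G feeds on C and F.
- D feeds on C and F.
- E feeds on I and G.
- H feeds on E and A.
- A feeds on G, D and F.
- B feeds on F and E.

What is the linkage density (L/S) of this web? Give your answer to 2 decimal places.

L/S = 1.67

There are L = 15 links among S = 9 species.
L/S = 15/9 = 1.6667 ≈ 1.67.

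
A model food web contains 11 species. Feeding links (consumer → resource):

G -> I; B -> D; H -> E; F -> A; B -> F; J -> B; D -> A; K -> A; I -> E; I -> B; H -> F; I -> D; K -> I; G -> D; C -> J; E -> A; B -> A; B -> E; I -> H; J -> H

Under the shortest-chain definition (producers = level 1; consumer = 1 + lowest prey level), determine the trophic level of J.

A is a producer → level 1.
B eats A → level 2.
J eats B → level 3.
No prey of J is below level 2, so 3 is the minimum.

Trophic level 3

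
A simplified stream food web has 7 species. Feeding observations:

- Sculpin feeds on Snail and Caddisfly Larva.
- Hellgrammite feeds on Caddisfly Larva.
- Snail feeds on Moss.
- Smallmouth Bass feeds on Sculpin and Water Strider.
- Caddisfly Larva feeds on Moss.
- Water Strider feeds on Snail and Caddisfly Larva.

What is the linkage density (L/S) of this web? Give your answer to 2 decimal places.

There are L = 9 links among S = 7 species.
L/S = 9/7 = 1.2857 ≈ 1.29.

L/S = 1.29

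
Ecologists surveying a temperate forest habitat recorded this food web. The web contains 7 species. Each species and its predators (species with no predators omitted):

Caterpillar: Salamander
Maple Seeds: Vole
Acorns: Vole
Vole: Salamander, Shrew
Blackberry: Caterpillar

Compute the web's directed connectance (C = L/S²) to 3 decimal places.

C = 0.122

The web has S = 7 species and L = 6 feeding links.
C = L / S² = 6 / 49 = 0.1224 ≈ 0.122.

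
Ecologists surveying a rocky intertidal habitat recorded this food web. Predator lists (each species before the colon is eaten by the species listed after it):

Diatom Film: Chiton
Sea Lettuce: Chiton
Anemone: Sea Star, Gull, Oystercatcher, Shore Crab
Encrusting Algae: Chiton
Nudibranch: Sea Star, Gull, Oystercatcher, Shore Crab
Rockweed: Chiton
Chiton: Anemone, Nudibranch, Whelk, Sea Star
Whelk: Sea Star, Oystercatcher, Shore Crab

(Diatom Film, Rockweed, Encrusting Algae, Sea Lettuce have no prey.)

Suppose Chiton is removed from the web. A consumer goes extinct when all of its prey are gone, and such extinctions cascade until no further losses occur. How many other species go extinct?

Remove Chiton.
Round 1: Anemone (all prey gone), Nudibranch (all prey gone), Whelk (all prey gone) → extinct.
Round 2: Sea Star (all prey gone), Gull (all prey gone), Oystercatcher (all prey gone), Shore Crab (all prey gone) → extinct.
No further losses. Total secondary extinctions: 7.

7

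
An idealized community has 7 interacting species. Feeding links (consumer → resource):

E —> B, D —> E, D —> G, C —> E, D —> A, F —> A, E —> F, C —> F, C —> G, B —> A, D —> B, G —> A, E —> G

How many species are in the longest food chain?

4 species

One longest chain: A → F → E → D.
It has 4 species and 3 links.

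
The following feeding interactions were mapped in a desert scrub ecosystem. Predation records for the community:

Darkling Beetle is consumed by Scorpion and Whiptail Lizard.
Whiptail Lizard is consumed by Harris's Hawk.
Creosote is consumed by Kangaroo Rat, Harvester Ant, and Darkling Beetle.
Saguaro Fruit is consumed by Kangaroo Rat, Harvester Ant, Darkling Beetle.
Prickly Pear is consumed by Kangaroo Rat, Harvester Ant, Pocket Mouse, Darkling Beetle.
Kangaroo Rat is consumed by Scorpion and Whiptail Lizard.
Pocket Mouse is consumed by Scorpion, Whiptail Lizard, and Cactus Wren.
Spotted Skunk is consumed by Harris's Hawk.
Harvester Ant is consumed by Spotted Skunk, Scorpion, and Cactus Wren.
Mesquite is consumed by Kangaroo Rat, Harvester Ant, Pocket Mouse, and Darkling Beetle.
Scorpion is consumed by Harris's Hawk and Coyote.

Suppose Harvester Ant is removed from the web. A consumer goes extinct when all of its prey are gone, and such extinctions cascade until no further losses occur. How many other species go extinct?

1

Remove Harvester Ant.
Round 1: Spotted Skunk (all prey gone) → extinct.
No further losses. Total secondary extinctions: 1.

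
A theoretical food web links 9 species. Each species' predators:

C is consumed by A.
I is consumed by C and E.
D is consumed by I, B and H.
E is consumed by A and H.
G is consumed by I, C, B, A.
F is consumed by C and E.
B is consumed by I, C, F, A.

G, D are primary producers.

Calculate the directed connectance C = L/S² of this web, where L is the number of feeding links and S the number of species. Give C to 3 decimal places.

The web has S = 9 species and L = 18 feeding links.
C = L / S² = 18 / 81 = 0.2222 ≈ 0.222.

C = 0.222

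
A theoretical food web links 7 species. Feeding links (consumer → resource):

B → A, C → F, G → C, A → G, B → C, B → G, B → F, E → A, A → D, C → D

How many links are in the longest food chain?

One longest chain: F → C → G → A → E.
It has 5 species and 4 links.

4 links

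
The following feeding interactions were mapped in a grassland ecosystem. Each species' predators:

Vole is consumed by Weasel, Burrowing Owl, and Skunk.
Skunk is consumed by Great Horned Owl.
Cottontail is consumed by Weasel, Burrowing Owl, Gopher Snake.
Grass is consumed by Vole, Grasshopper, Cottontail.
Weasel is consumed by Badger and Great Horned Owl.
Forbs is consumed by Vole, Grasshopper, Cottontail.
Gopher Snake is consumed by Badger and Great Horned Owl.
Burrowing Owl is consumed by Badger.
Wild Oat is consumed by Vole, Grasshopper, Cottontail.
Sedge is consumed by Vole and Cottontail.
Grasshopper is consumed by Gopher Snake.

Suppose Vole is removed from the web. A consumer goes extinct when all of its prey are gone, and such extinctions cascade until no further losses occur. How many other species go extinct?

Remove Vole.
Round 1: Skunk (all prey gone) → extinct.
No further losses. Total secondary extinctions: 1.

1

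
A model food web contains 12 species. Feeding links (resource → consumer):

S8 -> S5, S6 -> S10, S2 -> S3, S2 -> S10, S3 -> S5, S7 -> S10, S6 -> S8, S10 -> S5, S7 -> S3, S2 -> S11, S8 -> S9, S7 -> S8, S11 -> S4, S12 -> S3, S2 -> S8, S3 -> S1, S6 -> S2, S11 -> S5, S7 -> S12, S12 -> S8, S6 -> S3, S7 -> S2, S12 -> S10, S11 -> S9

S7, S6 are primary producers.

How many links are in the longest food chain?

One longest chain: S7 → S12 → S8 → S9.
It has 4 species and 3 links.

3 links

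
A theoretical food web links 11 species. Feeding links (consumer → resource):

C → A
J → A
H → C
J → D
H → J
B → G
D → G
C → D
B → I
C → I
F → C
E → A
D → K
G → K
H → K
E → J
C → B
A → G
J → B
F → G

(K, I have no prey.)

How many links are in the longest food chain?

4 links

One longest chain: K → G → D → C → F.
It has 5 species and 4 links.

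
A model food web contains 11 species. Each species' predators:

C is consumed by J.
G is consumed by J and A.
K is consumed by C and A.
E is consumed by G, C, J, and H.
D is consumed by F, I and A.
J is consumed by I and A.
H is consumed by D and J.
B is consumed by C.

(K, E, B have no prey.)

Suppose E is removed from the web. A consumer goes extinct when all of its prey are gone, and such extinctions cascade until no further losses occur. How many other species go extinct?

Remove E.
Round 1: H (all prey gone), G (all prey gone) → extinct.
Round 2: D (all prey gone) → extinct.
Round 3: F (all prey gone) → extinct.
No further losses. Total secondary extinctions: 4.

4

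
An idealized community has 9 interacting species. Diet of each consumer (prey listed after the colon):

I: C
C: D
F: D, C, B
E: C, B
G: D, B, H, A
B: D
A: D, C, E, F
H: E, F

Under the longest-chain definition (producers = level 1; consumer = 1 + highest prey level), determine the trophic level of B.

D is a producer → level 1.
B eats D → level 2.

Trophic level 2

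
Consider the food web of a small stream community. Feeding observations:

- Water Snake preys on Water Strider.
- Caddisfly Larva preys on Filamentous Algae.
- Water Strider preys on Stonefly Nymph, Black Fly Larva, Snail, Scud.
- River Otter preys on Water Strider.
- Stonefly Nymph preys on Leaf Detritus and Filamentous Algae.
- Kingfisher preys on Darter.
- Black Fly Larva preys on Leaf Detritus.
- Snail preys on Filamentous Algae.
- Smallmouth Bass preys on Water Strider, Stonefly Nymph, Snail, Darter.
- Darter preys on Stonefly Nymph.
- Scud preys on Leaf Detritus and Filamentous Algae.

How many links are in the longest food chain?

3 links

One longest chain: Leaf Detritus → Stonefly Nymph → Darter → Smallmouth Bass.
It has 4 species and 3 links.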